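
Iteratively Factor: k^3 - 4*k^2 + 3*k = (k - 1)*(k^2 - 3*k) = (k - 3)*(k - 1)*(k)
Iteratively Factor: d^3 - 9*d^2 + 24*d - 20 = (d - 2)*(d^2 - 7*d + 10) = (d - 2)^2*(d - 5)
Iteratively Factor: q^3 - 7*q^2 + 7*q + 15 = (q - 3)*(q^2 - 4*q - 5) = (q - 3)*(q + 1)*(q - 5)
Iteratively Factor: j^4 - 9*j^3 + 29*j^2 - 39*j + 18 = (j - 3)*(j^3 - 6*j^2 + 11*j - 6) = (j - 3)*(j - 2)*(j^2 - 4*j + 3) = (j - 3)^2*(j - 2)*(j - 1)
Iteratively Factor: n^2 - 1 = (n + 1)*(n - 1)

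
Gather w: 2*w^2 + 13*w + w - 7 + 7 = 2*w^2 + 14*w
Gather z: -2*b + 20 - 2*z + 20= -2*b - 2*z + 40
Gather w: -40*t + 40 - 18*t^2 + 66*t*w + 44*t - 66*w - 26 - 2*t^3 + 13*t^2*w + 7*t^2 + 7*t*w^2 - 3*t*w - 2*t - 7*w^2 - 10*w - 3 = -2*t^3 - 11*t^2 + 2*t + w^2*(7*t - 7) + w*(13*t^2 + 63*t - 76) + 11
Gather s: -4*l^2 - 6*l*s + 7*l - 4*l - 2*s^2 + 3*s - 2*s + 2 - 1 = -4*l^2 + 3*l - 2*s^2 + s*(1 - 6*l) + 1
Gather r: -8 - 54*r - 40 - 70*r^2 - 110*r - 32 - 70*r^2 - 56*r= -140*r^2 - 220*r - 80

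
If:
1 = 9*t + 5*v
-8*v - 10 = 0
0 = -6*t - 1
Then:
No Solution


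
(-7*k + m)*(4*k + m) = -28*k^2 - 3*k*m + m^2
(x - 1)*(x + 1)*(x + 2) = x^3 + 2*x^2 - x - 2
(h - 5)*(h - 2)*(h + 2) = h^3 - 5*h^2 - 4*h + 20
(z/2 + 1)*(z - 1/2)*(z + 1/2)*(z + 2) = z^4/2 + 2*z^3 + 15*z^2/8 - z/2 - 1/2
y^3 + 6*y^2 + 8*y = y*(y + 2)*(y + 4)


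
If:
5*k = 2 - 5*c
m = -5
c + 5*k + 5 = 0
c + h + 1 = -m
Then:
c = 7/4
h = 9/4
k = -27/20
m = -5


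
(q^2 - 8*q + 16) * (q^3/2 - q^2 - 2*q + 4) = q^5/2 - 5*q^4 + 14*q^3 + 4*q^2 - 64*q + 64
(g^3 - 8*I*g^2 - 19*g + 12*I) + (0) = g^3 - 8*I*g^2 - 19*g + 12*I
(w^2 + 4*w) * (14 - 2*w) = -2*w^3 + 6*w^2 + 56*w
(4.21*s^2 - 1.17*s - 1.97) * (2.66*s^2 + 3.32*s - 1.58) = 11.1986*s^4 + 10.865*s^3 - 15.7764*s^2 - 4.6918*s + 3.1126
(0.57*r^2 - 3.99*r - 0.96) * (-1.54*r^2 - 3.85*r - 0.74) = -0.8778*r^4 + 3.9501*r^3 + 16.4181*r^2 + 6.6486*r + 0.7104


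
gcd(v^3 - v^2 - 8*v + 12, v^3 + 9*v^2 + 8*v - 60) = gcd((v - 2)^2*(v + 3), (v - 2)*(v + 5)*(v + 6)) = v - 2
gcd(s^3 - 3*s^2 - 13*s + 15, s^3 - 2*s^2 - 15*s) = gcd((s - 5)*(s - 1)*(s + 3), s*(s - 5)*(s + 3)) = s^2 - 2*s - 15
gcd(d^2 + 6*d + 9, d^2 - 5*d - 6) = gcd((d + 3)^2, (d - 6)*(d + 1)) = 1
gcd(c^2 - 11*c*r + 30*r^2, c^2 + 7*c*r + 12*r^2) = 1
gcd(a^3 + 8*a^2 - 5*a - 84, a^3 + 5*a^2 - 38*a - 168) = a^2 + 11*a + 28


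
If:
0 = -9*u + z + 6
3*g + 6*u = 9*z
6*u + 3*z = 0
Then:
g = -48/11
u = 6/11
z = -12/11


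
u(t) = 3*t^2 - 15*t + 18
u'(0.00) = -15.00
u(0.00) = 18.00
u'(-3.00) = -33.00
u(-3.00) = 90.00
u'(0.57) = -11.58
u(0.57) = 10.42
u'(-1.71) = -25.26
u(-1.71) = 52.42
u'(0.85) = -9.90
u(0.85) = 7.42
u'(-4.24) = -40.44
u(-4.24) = 135.53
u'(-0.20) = -16.20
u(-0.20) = 21.12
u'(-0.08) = -15.48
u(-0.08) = 19.22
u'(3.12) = 3.72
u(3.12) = 0.40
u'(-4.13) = -39.78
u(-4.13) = 131.12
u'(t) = 6*t - 15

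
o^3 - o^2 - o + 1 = (o - 1)^2*(o + 1)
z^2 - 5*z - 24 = (z - 8)*(z + 3)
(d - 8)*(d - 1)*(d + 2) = d^3 - 7*d^2 - 10*d + 16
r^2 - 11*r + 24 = (r - 8)*(r - 3)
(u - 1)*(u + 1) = u^2 - 1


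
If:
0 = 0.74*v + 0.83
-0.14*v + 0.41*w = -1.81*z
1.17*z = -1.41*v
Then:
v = -1.12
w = -6.35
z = 1.35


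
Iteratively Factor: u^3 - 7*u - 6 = (u - 3)*(u^2 + 3*u + 2) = (u - 3)*(u + 1)*(u + 2)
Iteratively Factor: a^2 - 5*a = (a - 5)*(a)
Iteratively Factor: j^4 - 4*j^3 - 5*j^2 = (j + 1)*(j^3 - 5*j^2) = j*(j + 1)*(j^2 - 5*j) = j^2*(j + 1)*(j - 5)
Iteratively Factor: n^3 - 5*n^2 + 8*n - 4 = (n - 1)*(n^2 - 4*n + 4) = (n - 2)*(n - 1)*(n - 2)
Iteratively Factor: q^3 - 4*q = (q - 2)*(q^2 + 2*q) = q*(q - 2)*(q + 2)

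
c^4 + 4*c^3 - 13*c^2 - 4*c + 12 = (c - 2)*(c - 1)*(c + 1)*(c + 6)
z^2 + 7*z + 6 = (z + 1)*(z + 6)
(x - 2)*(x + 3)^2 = x^3 + 4*x^2 - 3*x - 18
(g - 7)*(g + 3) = g^2 - 4*g - 21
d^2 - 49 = (d - 7)*(d + 7)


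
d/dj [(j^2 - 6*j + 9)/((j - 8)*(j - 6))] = 2*(-4*j^2 + 39*j - 81)/(j^4 - 28*j^3 + 292*j^2 - 1344*j + 2304)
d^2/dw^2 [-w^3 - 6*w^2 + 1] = -6*w - 12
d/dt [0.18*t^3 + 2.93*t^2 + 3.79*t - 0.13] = 0.54*t^2 + 5.86*t + 3.79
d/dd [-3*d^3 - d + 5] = -9*d^2 - 1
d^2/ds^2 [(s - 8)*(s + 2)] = 2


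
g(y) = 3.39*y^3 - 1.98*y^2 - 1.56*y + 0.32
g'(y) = 10.17*y^2 - 3.96*y - 1.56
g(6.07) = 676.07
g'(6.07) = 349.12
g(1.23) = 1.71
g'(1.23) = 8.96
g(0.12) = 0.11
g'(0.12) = -1.89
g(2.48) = 35.98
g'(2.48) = 51.17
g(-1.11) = -5.02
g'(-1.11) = 15.37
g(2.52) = 38.07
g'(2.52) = 53.04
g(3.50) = 115.95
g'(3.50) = 109.16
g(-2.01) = -32.07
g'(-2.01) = 47.49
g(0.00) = 0.32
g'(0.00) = -1.56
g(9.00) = 2297.21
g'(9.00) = 786.57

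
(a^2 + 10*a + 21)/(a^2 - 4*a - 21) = (a + 7)/(a - 7)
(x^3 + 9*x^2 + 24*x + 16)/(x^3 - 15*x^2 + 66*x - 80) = (x^3 + 9*x^2 + 24*x + 16)/(x^3 - 15*x^2 + 66*x - 80)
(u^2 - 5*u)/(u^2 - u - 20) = u/(u + 4)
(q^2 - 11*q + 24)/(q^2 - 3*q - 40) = (q - 3)/(q + 5)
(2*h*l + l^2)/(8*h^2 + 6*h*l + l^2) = l/(4*h + l)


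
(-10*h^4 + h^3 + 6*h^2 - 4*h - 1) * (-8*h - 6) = 80*h^5 + 52*h^4 - 54*h^3 - 4*h^2 + 32*h + 6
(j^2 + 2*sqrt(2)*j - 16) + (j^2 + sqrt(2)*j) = 2*j^2 + 3*sqrt(2)*j - 16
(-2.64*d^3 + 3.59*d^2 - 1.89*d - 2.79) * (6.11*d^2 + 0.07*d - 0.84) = -16.1304*d^5 + 21.7501*d^4 - 9.079*d^3 - 20.1948*d^2 + 1.3923*d + 2.3436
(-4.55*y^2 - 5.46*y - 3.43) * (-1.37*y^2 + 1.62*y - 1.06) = 6.2335*y^4 + 0.1092*y^3 + 0.676900000000001*y^2 + 0.231*y + 3.6358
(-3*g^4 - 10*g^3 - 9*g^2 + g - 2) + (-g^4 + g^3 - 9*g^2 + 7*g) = -4*g^4 - 9*g^3 - 18*g^2 + 8*g - 2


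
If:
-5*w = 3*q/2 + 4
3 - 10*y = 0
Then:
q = -10*w/3 - 8/3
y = 3/10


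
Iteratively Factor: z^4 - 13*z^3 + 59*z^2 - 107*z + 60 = (z - 5)*(z^3 - 8*z^2 + 19*z - 12) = (z - 5)*(z - 1)*(z^2 - 7*z + 12) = (z - 5)*(z - 3)*(z - 1)*(z - 4)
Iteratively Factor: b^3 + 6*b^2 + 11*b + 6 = (b + 2)*(b^2 + 4*b + 3) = (b + 1)*(b + 2)*(b + 3)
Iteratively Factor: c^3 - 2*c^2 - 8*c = (c + 2)*(c^2 - 4*c) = (c - 4)*(c + 2)*(c)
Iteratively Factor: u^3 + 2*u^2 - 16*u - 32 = (u + 2)*(u^2 - 16) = (u + 2)*(u + 4)*(u - 4)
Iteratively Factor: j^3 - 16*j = (j - 4)*(j^2 + 4*j) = j*(j - 4)*(j + 4)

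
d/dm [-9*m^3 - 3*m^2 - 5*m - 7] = -27*m^2 - 6*m - 5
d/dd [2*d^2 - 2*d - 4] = 4*d - 2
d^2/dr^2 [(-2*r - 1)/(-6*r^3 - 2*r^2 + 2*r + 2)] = ((2*r + 1)*(9*r^2 + 2*r - 1)^2 + (-18*r^2 - 4*r - (2*r + 1)*(9*r + 1) + 2)*(3*r^3 + r^2 - r - 1))/(3*r^3 + r^2 - r - 1)^3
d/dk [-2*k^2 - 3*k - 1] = -4*k - 3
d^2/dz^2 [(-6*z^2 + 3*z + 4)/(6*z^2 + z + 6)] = 4*(72*z^3 + 540*z^2 - 126*z - 187)/(216*z^6 + 108*z^5 + 666*z^4 + 217*z^3 + 666*z^2 + 108*z + 216)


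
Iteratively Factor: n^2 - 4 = (n + 2)*(n - 2)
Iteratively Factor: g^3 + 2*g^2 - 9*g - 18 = (g + 2)*(g^2 - 9) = (g + 2)*(g + 3)*(g - 3)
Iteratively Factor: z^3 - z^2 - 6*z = (z - 3)*(z^2 + 2*z) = (z - 3)*(z + 2)*(z)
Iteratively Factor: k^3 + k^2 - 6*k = (k)*(k^2 + k - 6) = k*(k - 2)*(k + 3)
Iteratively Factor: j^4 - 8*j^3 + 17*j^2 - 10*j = (j - 1)*(j^3 - 7*j^2 + 10*j) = (j - 5)*(j - 1)*(j^2 - 2*j) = j*(j - 5)*(j - 1)*(j - 2)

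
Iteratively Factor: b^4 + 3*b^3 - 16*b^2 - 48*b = (b)*(b^3 + 3*b^2 - 16*b - 48) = b*(b + 4)*(b^2 - b - 12) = b*(b - 4)*(b + 4)*(b + 3)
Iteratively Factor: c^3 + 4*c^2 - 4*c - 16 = (c + 2)*(c^2 + 2*c - 8) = (c - 2)*(c + 2)*(c + 4)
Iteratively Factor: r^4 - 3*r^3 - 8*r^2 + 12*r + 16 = (r - 4)*(r^3 + r^2 - 4*r - 4) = (r - 4)*(r + 2)*(r^2 - r - 2) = (r - 4)*(r + 1)*(r + 2)*(r - 2)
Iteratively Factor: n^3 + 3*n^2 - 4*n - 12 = (n + 3)*(n^2 - 4) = (n + 2)*(n + 3)*(n - 2)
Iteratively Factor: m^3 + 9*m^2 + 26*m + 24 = (m + 4)*(m^2 + 5*m + 6) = (m + 2)*(m + 4)*(m + 3)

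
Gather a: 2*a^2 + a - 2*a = 2*a^2 - a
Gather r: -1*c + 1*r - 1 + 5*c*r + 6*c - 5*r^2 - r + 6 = 5*c*r + 5*c - 5*r^2 + 5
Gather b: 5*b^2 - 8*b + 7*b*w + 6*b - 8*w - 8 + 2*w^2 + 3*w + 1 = 5*b^2 + b*(7*w - 2) + 2*w^2 - 5*w - 7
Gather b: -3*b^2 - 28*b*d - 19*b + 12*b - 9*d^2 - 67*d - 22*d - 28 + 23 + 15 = -3*b^2 + b*(-28*d - 7) - 9*d^2 - 89*d + 10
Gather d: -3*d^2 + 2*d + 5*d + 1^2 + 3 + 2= -3*d^2 + 7*d + 6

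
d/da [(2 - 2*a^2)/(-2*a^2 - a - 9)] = 2*(a^2 + 22*a + 1)/(4*a^4 + 4*a^3 + 37*a^2 + 18*a + 81)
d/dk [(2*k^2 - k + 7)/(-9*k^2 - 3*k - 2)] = (-15*k^2 + 118*k + 23)/(81*k^4 + 54*k^3 + 45*k^2 + 12*k + 4)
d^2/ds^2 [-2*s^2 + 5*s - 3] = -4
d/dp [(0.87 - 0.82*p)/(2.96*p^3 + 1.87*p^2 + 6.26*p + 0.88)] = (4.8544*p^3 - 6.1922*p^2 - 3.2538*p - 6.1678)/(8.7616*p^6 + 11.0704*p^5 + 40.5561*p^4 + 28.622*p^3 + 42.4788*p^2 + 11.0176*p + 0.7744)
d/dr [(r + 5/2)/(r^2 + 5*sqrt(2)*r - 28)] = (r^2 + 5*sqrt(2)*r - (2*r + 5)*(2*r + 5*sqrt(2))/2 - 28)/(r^2 + 5*sqrt(2)*r - 28)^2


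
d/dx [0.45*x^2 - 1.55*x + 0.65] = 0.9*x - 1.55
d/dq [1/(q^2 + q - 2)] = (-2*q - 1)/(q^2 + q - 2)^2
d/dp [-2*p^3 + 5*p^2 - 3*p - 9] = -6*p^2 + 10*p - 3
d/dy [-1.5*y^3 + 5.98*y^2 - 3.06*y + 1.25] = -4.5*y^2 + 11.96*y - 3.06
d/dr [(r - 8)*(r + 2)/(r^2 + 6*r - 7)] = 6*(2*r^2 + 3*r + 23)/(r^4 + 12*r^3 + 22*r^2 - 84*r + 49)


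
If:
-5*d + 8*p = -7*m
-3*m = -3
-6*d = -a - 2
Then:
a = 48*p/5 + 32/5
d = 8*p/5 + 7/5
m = 1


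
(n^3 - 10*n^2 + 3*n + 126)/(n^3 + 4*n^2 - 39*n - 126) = (n - 7)/(n + 7)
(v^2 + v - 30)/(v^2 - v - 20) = (v + 6)/(v + 4)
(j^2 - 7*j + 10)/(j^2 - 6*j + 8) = (j - 5)/(j - 4)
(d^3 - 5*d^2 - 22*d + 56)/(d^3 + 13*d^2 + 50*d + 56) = (d^2 - 9*d + 14)/(d^2 + 9*d + 14)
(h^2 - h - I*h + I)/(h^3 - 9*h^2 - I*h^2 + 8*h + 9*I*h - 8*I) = 1/(h - 8)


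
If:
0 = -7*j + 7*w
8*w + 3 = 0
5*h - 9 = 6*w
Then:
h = 27/20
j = -3/8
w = -3/8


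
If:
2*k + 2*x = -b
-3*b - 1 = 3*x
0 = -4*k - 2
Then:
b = -5/3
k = -1/2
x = 4/3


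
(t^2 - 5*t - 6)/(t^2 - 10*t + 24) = (t + 1)/(t - 4)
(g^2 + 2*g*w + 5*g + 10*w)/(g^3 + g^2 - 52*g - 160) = (g + 2*w)/(g^2 - 4*g - 32)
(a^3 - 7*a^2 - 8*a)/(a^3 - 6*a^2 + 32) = a*(a^2 - 7*a - 8)/(a^3 - 6*a^2 + 32)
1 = 1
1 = 1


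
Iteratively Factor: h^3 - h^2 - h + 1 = (h - 1)*(h^2 - 1) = (h - 1)^2*(h + 1)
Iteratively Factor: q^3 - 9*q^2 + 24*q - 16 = (q - 4)*(q^2 - 5*q + 4) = (q - 4)^2*(q - 1)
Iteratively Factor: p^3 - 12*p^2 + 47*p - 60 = (p - 3)*(p^2 - 9*p + 20) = (p - 5)*(p - 3)*(p - 4)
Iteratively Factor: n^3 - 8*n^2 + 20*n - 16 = (n - 4)*(n^2 - 4*n + 4) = (n - 4)*(n - 2)*(n - 2)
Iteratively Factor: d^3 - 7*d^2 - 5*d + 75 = (d - 5)*(d^2 - 2*d - 15) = (d - 5)^2*(d + 3)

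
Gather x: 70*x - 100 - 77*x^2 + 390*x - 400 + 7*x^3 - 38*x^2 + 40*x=7*x^3 - 115*x^2 + 500*x - 500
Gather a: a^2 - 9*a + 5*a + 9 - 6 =a^2 - 4*a + 3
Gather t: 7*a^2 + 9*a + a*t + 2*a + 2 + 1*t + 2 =7*a^2 + 11*a + t*(a + 1) + 4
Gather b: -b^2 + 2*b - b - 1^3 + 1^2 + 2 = -b^2 + b + 2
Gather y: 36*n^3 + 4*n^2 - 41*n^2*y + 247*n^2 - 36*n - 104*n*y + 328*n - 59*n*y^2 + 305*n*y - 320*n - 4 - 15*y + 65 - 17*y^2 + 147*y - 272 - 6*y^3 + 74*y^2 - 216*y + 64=36*n^3 + 251*n^2 - 28*n - 6*y^3 + y^2*(57 - 59*n) + y*(-41*n^2 + 201*n - 84) - 147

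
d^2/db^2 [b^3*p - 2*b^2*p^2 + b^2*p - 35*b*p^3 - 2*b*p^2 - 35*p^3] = 2*p*(3*b - 2*p + 1)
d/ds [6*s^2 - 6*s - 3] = 12*s - 6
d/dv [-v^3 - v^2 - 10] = v*(-3*v - 2)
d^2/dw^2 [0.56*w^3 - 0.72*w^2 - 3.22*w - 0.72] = 3.36*w - 1.44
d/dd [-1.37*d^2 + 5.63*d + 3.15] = 5.63 - 2.74*d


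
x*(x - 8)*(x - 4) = x^3 - 12*x^2 + 32*x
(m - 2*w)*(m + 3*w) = m^2 + m*w - 6*w^2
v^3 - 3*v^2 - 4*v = v*(v - 4)*(v + 1)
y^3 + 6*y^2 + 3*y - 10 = (y - 1)*(y + 2)*(y + 5)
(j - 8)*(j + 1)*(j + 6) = j^3 - j^2 - 50*j - 48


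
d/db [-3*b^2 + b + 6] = 1 - 6*b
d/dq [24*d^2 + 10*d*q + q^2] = 10*d + 2*q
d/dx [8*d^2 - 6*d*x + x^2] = -6*d + 2*x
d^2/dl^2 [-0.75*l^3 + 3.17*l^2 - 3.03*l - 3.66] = 6.34 - 4.5*l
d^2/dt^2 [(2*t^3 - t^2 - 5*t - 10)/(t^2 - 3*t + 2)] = 4*(3*t^3 - 30*t^2 + 72*t - 52)/(t^6 - 9*t^5 + 33*t^4 - 63*t^3 + 66*t^2 - 36*t + 8)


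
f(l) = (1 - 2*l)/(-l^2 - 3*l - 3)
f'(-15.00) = -0.01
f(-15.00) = -0.17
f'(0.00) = 1.00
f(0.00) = -0.33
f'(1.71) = 0.05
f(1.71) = 0.22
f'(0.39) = 0.51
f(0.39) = -0.05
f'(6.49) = -0.01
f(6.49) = 0.19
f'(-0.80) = 3.98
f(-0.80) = -2.10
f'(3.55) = -0.01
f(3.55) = 0.23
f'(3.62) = -0.01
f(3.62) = 0.23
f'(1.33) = 0.11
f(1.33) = 0.19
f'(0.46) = 0.45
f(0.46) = -0.02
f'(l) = (1 - 2*l)*(2*l + 3)/(-l^2 - 3*l - 3)^2 - 2/(-l^2 - 3*l - 3)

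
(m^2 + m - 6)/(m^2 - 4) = (m + 3)/(m + 2)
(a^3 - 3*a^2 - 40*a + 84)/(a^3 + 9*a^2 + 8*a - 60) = (a - 7)/(a + 5)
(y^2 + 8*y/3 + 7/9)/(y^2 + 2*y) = (9*y^2 + 24*y + 7)/(9*y*(y + 2))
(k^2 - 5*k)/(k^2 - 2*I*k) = (k - 5)/(k - 2*I)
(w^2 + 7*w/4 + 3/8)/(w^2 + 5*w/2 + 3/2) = (w + 1/4)/(w + 1)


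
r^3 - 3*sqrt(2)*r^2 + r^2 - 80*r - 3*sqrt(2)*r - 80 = (r + 1)*(r - 8*sqrt(2))*(r + 5*sqrt(2))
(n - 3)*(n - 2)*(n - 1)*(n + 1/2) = n^4 - 11*n^3/2 + 8*n^2 - n/2 - 3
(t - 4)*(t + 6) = t^2 + 2*t - 24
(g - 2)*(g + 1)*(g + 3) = g^3 + 2*g^2 - 5*g - 6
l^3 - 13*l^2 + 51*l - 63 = (l - 7)*(l - 3)^2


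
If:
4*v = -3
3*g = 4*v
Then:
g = -1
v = -3/4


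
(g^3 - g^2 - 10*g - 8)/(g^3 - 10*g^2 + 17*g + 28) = (g + 2)/(g - 7)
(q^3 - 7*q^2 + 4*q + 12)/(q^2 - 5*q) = (q^3 - 7*q^2 + 4*q + 12)/(q*(q - 5))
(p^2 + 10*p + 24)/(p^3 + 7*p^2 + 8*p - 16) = (p + 6)/(p^2 + 3*p - 4)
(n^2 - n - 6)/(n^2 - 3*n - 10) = (n - 3)/(n - 5)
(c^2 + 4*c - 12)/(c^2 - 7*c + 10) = (c + 6)/(c - 5)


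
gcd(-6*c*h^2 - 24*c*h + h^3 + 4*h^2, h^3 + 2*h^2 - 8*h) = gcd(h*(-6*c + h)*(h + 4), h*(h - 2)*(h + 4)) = h^2 + 4*h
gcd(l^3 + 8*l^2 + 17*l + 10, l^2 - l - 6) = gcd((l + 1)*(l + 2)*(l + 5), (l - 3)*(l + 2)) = l + 2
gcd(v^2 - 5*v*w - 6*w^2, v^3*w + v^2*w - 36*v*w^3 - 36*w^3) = v - 6*w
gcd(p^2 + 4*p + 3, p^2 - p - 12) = p + 3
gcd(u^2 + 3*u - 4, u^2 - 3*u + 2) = u - 1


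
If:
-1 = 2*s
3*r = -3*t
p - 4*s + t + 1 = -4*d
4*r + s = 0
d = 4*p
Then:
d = -23/34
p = -23/136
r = 1/8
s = -1/2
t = -1/8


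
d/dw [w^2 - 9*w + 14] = 2*w - 9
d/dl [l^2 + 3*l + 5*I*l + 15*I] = 2*l + 3 + 5*I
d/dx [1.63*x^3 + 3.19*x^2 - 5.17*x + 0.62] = 4.89*x^2 + 6.38*x - 5.17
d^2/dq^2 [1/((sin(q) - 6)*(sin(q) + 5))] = (-4*sin(q)^4 + 3*sin(q)^3 - 115*sin(q)^2 + 24*sin(q) + 62)/((sin(q) - 6)^3*(sin(q) + 5)^3)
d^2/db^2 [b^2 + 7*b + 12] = 2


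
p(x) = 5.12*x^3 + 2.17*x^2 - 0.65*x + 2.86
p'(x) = 15.36*x^2 + 4.34*x - 0.65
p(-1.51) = -8.84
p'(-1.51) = 27.82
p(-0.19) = 3.03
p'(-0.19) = -0.92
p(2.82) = 133.10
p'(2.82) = 133.74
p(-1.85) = -20.93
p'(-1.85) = 43.89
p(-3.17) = -136.37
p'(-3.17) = 139.94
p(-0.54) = 3.04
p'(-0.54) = 1.49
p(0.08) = 2.82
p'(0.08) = -0.20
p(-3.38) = -167.86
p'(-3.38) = 160.16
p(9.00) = 3905.26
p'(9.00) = 1282.57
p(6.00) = 1183.00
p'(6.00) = 578.35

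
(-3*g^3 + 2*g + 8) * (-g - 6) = 3*g^4 + 18*g^3 - 2*g^2 - 20*g - 48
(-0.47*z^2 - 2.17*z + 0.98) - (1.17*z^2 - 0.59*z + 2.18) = -1.64*z^2 - 1.58*z - 1.2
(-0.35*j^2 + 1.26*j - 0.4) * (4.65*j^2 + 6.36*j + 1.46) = -1.6275*j^4 + 3.633*j^3 + 5.6426*j^2 - 0.704400000000001*j - 0.584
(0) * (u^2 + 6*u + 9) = 0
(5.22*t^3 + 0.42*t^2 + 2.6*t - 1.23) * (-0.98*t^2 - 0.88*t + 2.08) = -5.1156*t^5 - 5.0052*t^4 + 7.94*t^3 - 0.209*t^2 + 6.4904*t - 2.5584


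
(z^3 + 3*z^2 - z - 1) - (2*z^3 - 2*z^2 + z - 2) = -z^3 + 5*z^2 - 2*z + 1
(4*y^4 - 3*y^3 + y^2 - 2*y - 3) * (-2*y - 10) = -8*y^5 - 34*y^4 + 28*y^3 - 6*y^2 + 26*y + 30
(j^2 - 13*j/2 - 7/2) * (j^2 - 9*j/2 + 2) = j^4 - 11*j^3 + 111*j^2/4 + 11*j/4 - 7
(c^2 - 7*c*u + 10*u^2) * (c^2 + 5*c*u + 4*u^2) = c^4 - 2*c^3*u - 21*c^2*u^2 + 22*c*u^3 + 40*u^4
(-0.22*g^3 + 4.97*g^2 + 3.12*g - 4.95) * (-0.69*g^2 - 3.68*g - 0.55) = 0.1518*g^5 - 2.6197*g^4 - 20.3214*g^3 - 10.7996*g^2 + 16.5*g + 2.7225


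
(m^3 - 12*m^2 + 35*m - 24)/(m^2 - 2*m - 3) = (m^2 - 9*m + 8)/(m + 1)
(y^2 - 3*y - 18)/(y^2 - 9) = (y - 6)/(y - 3)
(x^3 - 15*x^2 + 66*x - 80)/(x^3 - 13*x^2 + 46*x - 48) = (x - 5)/(x - 3)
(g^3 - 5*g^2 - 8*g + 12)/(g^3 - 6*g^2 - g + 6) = (g + 2)/(g + 1)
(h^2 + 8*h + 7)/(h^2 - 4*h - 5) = (h + 7)/(h - 5)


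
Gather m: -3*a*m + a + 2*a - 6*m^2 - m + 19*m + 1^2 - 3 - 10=3*a - 6*m^2 + m*(18 - 3*a) - 12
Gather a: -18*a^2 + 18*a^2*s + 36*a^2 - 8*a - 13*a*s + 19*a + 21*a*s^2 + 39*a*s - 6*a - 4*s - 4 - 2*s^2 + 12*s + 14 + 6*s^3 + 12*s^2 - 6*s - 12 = a^2*(18*s + 18) + a*(21*s^2 + 26*s + 5) + 6*s^3 + 10*s^2 + 2*s - 2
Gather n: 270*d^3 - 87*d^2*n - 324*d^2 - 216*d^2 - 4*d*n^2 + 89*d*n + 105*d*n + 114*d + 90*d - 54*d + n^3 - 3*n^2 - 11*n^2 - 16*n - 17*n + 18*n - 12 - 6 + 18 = 270*d^3 - 540*d^2 + 150*d + n^3 + n^2*(-4*d - 14) + n*(-87*d^2 + 194*d - 15)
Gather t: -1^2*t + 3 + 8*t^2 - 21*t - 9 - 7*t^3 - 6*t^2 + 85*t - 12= -7*t^3 + 2*t^2 + 63*t - 18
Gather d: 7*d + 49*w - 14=7*d + 49*w - 14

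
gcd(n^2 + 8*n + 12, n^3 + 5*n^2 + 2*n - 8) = n + 2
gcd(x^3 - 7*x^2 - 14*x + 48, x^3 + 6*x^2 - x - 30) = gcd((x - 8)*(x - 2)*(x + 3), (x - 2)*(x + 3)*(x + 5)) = x^2 + x - 6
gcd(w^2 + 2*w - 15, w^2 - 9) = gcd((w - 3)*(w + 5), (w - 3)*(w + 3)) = w - 3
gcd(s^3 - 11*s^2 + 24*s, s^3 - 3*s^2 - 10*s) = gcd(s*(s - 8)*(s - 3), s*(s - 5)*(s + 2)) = s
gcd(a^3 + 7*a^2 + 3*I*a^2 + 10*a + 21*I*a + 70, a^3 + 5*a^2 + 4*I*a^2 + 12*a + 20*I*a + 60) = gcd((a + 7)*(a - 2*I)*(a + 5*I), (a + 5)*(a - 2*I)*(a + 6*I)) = a - 2*I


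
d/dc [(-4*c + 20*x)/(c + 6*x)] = -44*x/(c + 6*x)^2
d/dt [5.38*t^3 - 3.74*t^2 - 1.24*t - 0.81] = 16.14*t^2 - 7.48*t - 1.24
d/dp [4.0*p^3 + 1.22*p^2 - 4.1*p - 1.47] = 12.0*p^2 + 2.44*p - 4.1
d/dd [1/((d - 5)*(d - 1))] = 2*(3 - d)/(d^4 - 12*d^3 + 46*d^2 - 60*d + 25)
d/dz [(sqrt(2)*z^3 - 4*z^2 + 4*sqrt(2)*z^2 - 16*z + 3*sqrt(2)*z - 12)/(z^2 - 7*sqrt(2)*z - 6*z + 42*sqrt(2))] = (sqrt(2)*z^4 - 28*z^3 - 12*sqrt(2)*z^3 + sqrt(2)*z^2 + 236*z^2 - 336*sqrt(2)*z + 696*z - 756*sqrt(2) + 180)/(z^4 - 14*sqrt(2)*z^3 - 12*z^3 + 134*z^2 + 168*sqrt(2)*z^2 - 1176*z - 504*sqrt(2)*z + 3528)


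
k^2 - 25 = (k - 5)*(k + 5)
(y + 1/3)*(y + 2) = y^2 + 7*y/3 + 2/3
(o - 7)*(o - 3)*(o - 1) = o^3 - 11*o^2 + 31*o - 21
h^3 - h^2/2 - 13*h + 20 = (h - 5/2)*(h - 2)*(h + 4)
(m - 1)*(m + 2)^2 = m^3 + 3*m^2 - 4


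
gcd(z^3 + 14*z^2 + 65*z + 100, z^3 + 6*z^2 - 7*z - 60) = z^2 + 9*z + 20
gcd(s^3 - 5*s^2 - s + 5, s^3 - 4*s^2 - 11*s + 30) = s - 5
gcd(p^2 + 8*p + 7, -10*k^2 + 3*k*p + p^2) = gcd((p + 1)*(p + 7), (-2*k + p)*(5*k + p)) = 1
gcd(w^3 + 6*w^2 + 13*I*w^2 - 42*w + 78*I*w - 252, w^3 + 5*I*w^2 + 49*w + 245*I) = w + 7*I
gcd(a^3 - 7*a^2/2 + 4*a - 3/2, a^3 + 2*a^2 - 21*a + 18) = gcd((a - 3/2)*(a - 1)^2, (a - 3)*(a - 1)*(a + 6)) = a - 1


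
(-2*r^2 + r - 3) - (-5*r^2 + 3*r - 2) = 3*r^2 - 2*r - 1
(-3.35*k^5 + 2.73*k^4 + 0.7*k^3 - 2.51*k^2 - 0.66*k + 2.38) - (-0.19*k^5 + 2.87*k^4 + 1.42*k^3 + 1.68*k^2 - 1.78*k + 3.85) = -3.16*k^5 - 0.14*k^4 - 0.72*k^3 - 4.19*k^2 + 1.12*k - 1.47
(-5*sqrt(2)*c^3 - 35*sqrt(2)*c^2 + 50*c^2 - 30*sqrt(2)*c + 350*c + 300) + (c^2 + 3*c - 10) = -5*sqrt(2)*c^3 - 35*sqrt(2)*c^2 + 51*c^2 - 30*sqrt(2)*c + 353*c + 290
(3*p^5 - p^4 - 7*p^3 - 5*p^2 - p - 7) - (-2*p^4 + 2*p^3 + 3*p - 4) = 3*p^5 + p^4 - 9*p^3 - 5*p^2 - 4*p - 3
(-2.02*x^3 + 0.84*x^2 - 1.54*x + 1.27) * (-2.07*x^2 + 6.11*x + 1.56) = 4.1814*x^5 - 14.081*x^4 + 5.169*x^3 - 10.7279*x^2 + 5.3573*x + 1.9812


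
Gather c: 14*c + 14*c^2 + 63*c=14*c^2 + 77*c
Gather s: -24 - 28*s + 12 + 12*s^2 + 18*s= 12*s^2 - 10*s - 12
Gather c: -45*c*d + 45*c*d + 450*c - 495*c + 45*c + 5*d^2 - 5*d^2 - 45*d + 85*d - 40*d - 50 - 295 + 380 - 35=0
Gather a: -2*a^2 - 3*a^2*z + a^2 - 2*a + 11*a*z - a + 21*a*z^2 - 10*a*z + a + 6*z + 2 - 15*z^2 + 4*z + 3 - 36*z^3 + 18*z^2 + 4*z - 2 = a^2*(-3*z - 1) + a*(21*z^2 + z - 2) - 36*z^3 + 3*z^2 + 14*z + 3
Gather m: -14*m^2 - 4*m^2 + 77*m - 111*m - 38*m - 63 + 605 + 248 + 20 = -18*m^2 - 72*m + 810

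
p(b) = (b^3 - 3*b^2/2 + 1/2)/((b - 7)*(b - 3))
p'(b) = (3*b^2 - 3*b)/((b - 7)*(b - 3)) - (b^3 - 3*b^2/2 + 1/2)/((b - 7)*(b - 3)^2) - (b^3 - 3*b^2/2 + 1/2)/((b - 7)^2*(b - 3))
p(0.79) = 0.00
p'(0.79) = -0.03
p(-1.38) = -0.14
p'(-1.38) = 0.22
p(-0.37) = 0.01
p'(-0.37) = 0.07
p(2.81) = 13.62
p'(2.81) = 94.11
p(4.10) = -13.86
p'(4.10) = -4.13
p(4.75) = -18.75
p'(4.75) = -11.19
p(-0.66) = -0.02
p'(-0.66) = 0.11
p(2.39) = 1.99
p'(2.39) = 7.23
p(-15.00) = -9.37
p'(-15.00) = 0.87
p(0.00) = 0.02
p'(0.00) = 0.01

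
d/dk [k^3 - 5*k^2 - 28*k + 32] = 3*k^2 - 10*k - 28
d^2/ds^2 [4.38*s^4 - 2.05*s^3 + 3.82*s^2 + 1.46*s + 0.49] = 52.56*s^2 - 12.3*s + 7.64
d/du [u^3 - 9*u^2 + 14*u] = 3*u^2 - 18*u + 14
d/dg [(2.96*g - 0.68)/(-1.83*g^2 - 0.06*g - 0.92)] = (5.4168*g^2 - 2.4888*g - 2.764)/(3.3489*g^4 + 0.2196*g^3 + 3.3708*g^2 + 0.1104*g + 0.8464)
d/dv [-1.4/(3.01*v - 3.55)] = 4.214/(3.01*v - 3.55)^2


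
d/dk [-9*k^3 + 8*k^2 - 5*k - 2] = -27*k^2 + 16*k - 5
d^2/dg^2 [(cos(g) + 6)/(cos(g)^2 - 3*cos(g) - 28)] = (9*sin(g)^4*cos(g) + 27*sin(g)^4 - 660*sin(g)^2 + 607*cos(g)/2 + 30*cos(3*g) - cos(5*g)/2 + 357)/(sin(g)^2 + 3*cos(g) + 27)^3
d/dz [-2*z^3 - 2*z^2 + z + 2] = -6*z^2 - 4*z + 1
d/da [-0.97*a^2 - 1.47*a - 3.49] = -1.94*a - 1.47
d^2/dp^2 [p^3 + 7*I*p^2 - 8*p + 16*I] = 6*p + 14*I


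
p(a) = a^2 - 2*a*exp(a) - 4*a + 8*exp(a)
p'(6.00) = -2412.57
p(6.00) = -1601.72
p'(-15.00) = -34.00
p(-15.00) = 285.00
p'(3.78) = -64.79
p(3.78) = 18.45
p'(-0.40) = -0.24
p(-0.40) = 7.66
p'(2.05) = 14.86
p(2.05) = 26.30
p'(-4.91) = -13.70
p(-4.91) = 43.88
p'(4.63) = -328.94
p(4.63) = -126.25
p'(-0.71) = -1.77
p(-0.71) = 7.98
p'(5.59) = -1379.69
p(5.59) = -842.51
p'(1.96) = 14.69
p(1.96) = 24.97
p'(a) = -2*a*exp(a) + 2*a + 6*exp(a) - 4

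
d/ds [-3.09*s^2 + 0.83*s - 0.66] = 0.83 - 6.18*s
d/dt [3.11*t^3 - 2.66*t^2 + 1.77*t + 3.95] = 9.33*t^2 - 5.32*t + 1.77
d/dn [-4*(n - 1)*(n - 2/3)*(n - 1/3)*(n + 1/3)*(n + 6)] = -20*n^4 - 208*n^3/3 + 340*n^2/3 - 760*n/27 - 112/27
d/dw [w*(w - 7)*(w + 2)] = 3*w^2 - 10*w - 14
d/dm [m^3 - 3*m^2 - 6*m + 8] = 3*m^2 - 6*m - 6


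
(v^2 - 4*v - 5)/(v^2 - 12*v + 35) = (v + 1)/(v - 7)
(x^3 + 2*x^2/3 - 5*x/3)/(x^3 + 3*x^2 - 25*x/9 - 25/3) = 3*x*(x - 1)/(3*x^2 + 4*x - 15)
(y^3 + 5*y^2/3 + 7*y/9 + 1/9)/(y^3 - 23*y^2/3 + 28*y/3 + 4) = (3*y^2 + 4*y + 1)/(3*(y^2 - 8*y + 12))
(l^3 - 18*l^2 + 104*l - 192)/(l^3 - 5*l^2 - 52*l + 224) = (l - 6)/(l + 7)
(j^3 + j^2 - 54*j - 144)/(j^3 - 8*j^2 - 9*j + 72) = (j + 6)/(j - 3)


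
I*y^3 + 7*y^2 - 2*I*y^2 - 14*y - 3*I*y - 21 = (y - 3)*(y - 7*I)*(I*y + I)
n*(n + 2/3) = n^2 + 2*n/3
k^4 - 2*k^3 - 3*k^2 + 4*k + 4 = (k - 2)^2*(k + 1)^2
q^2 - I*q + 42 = (q - 7*I)*(q + 6*I)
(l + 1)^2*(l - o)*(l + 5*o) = l^4 + 4*l^3*o + 2*l^3 - 5*l^2*o^2 + 8*l^2*o + l^2 - 10*l*o^2 + 4*l*o - 5*o^2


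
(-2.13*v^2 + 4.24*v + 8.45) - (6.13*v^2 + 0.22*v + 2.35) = -8.26*v^2 + 4.02*v + 6.1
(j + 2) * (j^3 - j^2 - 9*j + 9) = j^4 + j^3 - 11*j^2 - 9*j + 18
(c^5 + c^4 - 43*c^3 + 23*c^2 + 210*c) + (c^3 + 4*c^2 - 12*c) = c^5 + c^4 - 42*c^3 + 27*c^2 + 198*c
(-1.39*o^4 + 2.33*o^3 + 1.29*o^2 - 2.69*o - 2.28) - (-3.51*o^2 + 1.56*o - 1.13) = -1.39*o^4 + 2.33*o^3 + 4.8*o^2 - 4.25*o - 1.15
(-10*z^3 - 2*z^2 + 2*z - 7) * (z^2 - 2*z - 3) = -10*z^5 + 18*z^4 + 36*z^3 - 5*z^2 + 8*z + 21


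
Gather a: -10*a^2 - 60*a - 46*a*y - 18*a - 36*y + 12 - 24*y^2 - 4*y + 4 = -10*a^2 + a*(-46*y - 78) - 24*y^2 - 40*y + 16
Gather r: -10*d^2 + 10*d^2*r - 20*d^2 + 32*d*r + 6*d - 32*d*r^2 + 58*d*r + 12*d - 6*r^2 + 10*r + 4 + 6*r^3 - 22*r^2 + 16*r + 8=-30*d^2 + 18*d + 6*r^3 + r^2*(-32*d - 28) + r*(10*d^2 + 90*d + 26) + 12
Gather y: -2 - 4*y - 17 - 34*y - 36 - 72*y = -110*y - 55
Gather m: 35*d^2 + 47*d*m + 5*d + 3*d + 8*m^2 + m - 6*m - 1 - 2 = 35*d^2 + 8*d + 8*m^2 + m*(47*d - 5) - 3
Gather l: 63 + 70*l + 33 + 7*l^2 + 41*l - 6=7*l^2 + 111*l + 90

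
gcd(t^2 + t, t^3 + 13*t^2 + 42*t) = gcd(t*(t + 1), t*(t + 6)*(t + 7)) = t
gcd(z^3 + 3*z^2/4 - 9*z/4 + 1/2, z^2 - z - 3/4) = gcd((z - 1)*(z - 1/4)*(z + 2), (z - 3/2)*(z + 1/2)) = 1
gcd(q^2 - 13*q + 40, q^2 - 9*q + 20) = q - 5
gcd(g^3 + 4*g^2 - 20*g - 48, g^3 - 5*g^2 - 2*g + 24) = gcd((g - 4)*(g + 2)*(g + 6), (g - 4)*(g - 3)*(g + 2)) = g^2 - 2*g - 8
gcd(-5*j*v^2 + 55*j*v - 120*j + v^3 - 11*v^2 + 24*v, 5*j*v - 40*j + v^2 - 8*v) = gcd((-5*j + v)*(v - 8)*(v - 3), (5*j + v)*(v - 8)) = v - 8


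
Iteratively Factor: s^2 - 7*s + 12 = (s - 3)*(s - 4)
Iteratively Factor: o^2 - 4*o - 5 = (o - 5)*(o + 1)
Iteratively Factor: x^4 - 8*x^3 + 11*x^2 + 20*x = (x - 4)*(x^3 - 4*x^2 - 5*x) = (x - 4)*(x + 1)*(x^2 - 5*x) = x*(x - 4)*(x + 1)*(x - 5)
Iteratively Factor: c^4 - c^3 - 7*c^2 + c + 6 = (c + 2)*(c^3 - 3*c^2 - c + 3) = (c - 3)*(c + 2)*(c^2 - 1) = (c - 3)*(c - 1)*(c + 2)*(c + 1)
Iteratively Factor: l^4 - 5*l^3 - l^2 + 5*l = (l - 1)*(l^3 - 4*l^2 - 5*l) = (l - 1)*(l + 1)*(l^2 - 5*l) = l*(l - 1)*(l + 1)*(l - 5)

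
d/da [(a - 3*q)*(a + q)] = 2*a - 2*q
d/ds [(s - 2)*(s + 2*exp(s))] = 2*s*exp(s) + 2*s - 2*exp(s) - 2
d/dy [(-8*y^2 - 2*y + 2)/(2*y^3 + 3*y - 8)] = 2*(8*y^4 + 4*y^3 - 18*y^2 + 64*y + 5)/(4*y^6 + 12*y^4 - 32*y^3 + 9*y^2 - 48*y + 64)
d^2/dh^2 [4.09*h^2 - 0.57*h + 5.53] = 8.18000000000000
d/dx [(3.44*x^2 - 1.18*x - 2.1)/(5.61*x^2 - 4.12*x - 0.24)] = (-7.553*x^2 + 21.9108*x - 8.3688)/(31.4721*x^4 - 46.2264*x^3 + 14.2816*x^2 + 1.9776*x + 0.0576)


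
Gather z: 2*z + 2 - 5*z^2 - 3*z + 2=-5*z^2 - z + 4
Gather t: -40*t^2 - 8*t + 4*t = -40*t^2 - 4*t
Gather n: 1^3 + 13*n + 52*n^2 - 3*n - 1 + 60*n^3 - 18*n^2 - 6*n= 60*n^3 + 34*n^2 + 4*n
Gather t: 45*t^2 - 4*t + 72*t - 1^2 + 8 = 45*t^2 + 68*t + 7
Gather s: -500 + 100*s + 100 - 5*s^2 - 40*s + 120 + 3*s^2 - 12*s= -2*s^2 + 48*s - 280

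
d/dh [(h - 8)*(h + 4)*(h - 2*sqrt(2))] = 3*h^2 - 8*h - 4*sqrt(2)*h - 32 + 8*sqrt(2)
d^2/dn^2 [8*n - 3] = 0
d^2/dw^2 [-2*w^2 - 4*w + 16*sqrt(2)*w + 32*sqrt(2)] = -4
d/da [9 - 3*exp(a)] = -3*exp(a)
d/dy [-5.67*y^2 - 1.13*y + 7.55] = -11.34*y - 1.13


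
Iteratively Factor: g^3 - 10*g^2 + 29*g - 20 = (g - 5)*(g^2 - 5*g + 4) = (g - 5)*(g - 1)*(g - 4)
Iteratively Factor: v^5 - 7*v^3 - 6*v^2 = (v)*(v^4 - 7*v^2 - 6*v) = v*(v + 1)*(v^3 - v^2 - 6*v) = v^2*(v + 1)*(v^2 - v - 6) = v^2*(v + 1)*(v + 2)*(v - 3)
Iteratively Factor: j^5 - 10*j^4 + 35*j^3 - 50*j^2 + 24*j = (j)*(j^4 - 10*j^3 + 35*j^2 - 50*j + 24) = j*(j - 4)*(j^3 - 6*j^2 + 11*j - 6) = j*(j - 4)*(j - 2)*(j^2 - 4*j + 3) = j*(j - 4)*(j - 2)*(j - 1)*(j - 3)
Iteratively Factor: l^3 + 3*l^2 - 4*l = (l - 1)*(l^2 + 4*l) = (l - 1)*(l + 4)*(l)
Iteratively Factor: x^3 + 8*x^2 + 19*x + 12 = (x + 1)*(x^2 + 7*x + 12) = (x + 1)*(x + 4)*(x + 3)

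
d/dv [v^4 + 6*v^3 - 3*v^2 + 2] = 2*v*(2*v^2 + 9*v - 3)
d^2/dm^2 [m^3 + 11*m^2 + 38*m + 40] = 6*m + 22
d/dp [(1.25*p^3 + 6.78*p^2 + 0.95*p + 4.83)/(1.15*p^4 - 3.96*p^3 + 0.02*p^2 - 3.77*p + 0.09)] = (-1.4375*p^6 - 15.594*p^5 + 23.5963*p^4 - 24.119*p^3 + 32.1383*p^2 + 1.0272*p + 18.2946)/(1.3225*p^8 - 9.108*p^7 + 15.7276*p^6 - 8.8294*p^5 + 30.0658*p^4 - 0.8636*p^3 + 14.2165*p^2 - 0.6786*p + 0.0081)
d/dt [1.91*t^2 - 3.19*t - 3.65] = 3.82*t - 3.19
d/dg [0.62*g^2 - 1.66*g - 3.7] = 1.24*g - 1.66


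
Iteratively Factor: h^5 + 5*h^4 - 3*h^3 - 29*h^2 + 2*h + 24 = (h + 4)*(h^4 + h^3 - 7*h^2 - h + 6) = (h + 1)*(h + 4)*(h^3 - 7*h + 6) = (h + 1)*(h + 3)*(h + 4)*(h^2 - 3*h + 2) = (h - 2)*(h + 1)*(h + 3)*(h + 4)*(h - 1)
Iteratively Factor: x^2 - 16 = (x - 4)*(x + 4)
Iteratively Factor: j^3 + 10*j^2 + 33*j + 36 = (j + 3)*(j^2 + 7*j + 12) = (j + 3)*(j + 4)*(j + 3)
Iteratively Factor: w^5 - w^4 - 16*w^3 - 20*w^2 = (w + 2)*(w^4 - 3*w^3 - 10*w^2) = w*(w + 2)*(w^3 - 3*w^2 - 10*w) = w*(w - 5)*(w + 2)*(w^2 + 2*w) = w*(w - 5)*(w + 2)^2*(w)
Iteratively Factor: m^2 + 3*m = (m + 3)*(m)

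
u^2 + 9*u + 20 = (u + 4)*(u + 5)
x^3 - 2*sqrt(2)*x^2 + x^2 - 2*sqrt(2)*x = x*(x + 1)*(x - 2*sqrt(2))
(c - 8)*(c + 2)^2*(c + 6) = c^4 + 2*c^3 - 52*c^2 - 200*c - 192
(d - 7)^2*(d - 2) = d^3 - 16*d^2 + 77*d - 98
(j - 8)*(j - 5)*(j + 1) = j^3 - 12*j^2 + 27*j + 40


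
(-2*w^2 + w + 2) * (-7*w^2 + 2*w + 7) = 14*w^4 - 11*w^3 - 26*w^2 + 11*w + 14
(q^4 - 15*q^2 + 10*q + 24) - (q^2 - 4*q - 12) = q^4 - 16*q^2 + 14*q + 36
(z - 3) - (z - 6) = 3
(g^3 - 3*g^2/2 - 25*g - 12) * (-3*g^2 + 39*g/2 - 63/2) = -3*g^5 + 24*g^4 + 57*g^3/4 - 1617*g^2/4 + 1107*g/2 + 378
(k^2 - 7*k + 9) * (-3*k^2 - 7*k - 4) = -3*k^4 + 14*k^3 + 18*k^2 - 35*k - 36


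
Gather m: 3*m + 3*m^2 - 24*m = 3*m^2 - 21*m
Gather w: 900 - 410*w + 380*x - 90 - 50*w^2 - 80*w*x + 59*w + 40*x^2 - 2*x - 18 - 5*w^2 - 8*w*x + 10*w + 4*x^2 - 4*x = -55*w^2 + w*(-88*x - 341) + 44*x^2 + 374*x + 792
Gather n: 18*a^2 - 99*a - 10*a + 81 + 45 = 18*a^2 - 109*a + 126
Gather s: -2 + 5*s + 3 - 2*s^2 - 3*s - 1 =-2*s^2 + 2*s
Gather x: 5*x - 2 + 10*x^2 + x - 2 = 10*x^2 + 6*x - 4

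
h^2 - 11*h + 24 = (h - 8)*(h - 3)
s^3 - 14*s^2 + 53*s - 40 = (s - 8)*(s - 5)*(s - 1)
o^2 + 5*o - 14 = (o - 2)*(o + 7)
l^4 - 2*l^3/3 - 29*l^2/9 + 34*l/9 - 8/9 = (l - 4/3)*(l - 1)*(l - 1/3)*(l + 2)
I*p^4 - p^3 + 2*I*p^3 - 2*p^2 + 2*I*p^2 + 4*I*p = p*(p + 2)*(p + 2*I)*(I*p + 1)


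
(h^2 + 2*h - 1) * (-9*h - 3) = -9*h^3 - 21*h^2 + 3*h + 3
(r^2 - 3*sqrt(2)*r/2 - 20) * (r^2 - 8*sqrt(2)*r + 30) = r^4 - 19*sqrt(2)*r^3/2 + 34*r^2 + 115*sqrt(2)*r - 600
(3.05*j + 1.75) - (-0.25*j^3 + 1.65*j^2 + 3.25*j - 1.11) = 0.25*j^3 - 1.65*j^2 - 0.2*j + 2.86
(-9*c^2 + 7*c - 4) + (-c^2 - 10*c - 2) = -10*c^2 - 3*c - 6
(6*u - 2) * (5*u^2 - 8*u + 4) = 30*u^3 - 58*u^2 + 40*u - 8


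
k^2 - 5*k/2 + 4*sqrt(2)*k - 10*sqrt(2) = (k - 5/2)*(k + 4*sqrt(2))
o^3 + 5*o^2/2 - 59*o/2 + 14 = (o - 4)*(o - 1/2)*(o + 7)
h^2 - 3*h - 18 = (h - 6)*(h + 3)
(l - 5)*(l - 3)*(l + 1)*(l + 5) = l^4 - 2*l^3 - 28*l^2 + 50*l + 75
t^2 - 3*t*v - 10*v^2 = (t - 5*v)*(t + 2*v)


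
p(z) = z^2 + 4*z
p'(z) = 2*z + 4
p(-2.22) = -3.95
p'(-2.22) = -0.44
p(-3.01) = -2.98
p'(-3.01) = -2.02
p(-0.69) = -2.28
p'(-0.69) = 2.62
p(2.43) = 15.62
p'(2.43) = 8.86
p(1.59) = 8.89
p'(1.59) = 7.18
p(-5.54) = 8.53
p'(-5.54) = -7.08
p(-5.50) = 8.25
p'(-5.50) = -7.00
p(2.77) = 18.75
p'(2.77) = 9.54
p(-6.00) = 12.00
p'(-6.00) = -8.00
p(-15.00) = 165.00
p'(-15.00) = -26.00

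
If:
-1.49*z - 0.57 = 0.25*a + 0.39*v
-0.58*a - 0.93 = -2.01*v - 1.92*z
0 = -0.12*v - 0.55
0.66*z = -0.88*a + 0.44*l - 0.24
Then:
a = -9.50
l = -14.84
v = -4.58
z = 2.41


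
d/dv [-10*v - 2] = -10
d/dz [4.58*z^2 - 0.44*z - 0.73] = 9.16*z - 0.44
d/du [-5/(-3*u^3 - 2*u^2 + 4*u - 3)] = 5*(-9*u^2 - 4*u + 4)/(3*u^3 + 2*u^2 - 4*u + 3)^2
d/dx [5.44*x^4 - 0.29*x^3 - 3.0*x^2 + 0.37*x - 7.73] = 21.76*x^3 - 0.87*x^2 - 6.0*x + 0.37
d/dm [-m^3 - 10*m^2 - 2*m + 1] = -3*m^2 - 20*m - 2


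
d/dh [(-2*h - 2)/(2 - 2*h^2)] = -1/(h^2 - 2*h + 1)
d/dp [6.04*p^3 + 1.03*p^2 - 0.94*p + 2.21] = 18.12*p^2 + 2.06*p - 0.94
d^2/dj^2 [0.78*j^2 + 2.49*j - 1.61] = 1.56000000000000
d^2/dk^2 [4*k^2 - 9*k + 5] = 8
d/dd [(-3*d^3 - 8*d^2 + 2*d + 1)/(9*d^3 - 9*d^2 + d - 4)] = (99*d^4 - 42*d^3 + 19*d^2 + 82*d - 9)/(81*d^6 - 162*d^5 + 99*d^4 - 90*d^3 + 73*d^2 - 8*d + 16)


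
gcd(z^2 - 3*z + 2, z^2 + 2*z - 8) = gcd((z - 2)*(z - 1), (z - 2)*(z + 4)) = z - 2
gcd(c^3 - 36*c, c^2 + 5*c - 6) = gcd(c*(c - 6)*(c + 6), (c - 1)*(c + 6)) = c + 6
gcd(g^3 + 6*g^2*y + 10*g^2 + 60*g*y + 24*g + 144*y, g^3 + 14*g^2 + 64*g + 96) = g^2 + 10*g + 24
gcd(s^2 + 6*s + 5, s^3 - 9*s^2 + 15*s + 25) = s + 1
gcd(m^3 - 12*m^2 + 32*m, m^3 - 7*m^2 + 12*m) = m^2 - 4*m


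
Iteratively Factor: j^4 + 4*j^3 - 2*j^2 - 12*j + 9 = (j + 3)*(j^3 + j^2 - 5*j + 3) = (j + 3)^2*(j^2 - 2*j + 1) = (j - 1)*(j + 3)^2*(j - 1)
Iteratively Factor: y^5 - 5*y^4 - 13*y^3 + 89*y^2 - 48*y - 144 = (y + 1)*(y^4 - 6*y^3 - 7*y^2 + 96*y - 144) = (y - 3)*(y + 1)*(y^3 - 3*y^2 - 16*y + 48) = (y - 4)*(y - 3)*(y + 1)*(y^2 + y - 12) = (y - 4)*(y - 3)*(y + 1)*(y + 4)*(y - 3)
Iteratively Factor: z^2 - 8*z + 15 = (z - 5)*(z - 3)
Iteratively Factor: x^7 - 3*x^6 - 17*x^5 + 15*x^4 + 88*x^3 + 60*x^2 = (x - 3)*(x^6 - 17*x^4 - 36*x^3 - 20*x^2) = (x - 3)*(x + 2)*(x^5 - 2*x^4 - 13*x^3 - 10*x^2) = (x - 3)*(x + 1)*(x + 2)*(x^4 - 3*x^3 - 10*x^2) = x*(x - 3)*(x + 1)*(x + 2)*(x^3 - 3*x^2 - 10*x) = x*(x - 5)*(x - 3)*(x + 1)*(x + 2)*(x^2 + 2*x) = x^2*(x - 5)*(x - 3)*(x + 1)*(x + 2)*(x + 2)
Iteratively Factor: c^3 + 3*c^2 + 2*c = (c + 2)*(c^2 + c) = c*(c + 2)*(c + 1)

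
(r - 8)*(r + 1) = r^2 - 7*r - 8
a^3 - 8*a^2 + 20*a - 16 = (a - 4)*(a - 2)^2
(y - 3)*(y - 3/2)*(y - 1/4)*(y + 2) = y^4 - 11*y^3/4 - 31*y^2/8 + 81*y/8 - 9/4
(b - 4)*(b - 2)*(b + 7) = b^3 + b^2 - 34*b + 56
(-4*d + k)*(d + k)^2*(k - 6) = -4*d^3*k + 24*d^3 - 7*d^2*k^2 + 42*d^2*k - 2*d*k^3 + 12*d*k^2 + k^4 - 6*k^3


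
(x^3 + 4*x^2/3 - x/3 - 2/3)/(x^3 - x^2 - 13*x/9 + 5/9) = 3*(3*x^2 + x - 2)/(9*x^2 - 18*x + 5)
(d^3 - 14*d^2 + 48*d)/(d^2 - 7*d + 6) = d*(d - 8)/(d - 1)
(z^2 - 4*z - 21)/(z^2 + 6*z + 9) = (z - 7)/(z + 3)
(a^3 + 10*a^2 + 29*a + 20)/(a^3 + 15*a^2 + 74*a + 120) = (a + 1)/(a + 6)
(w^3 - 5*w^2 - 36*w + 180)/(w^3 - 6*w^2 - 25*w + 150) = (w + 6)/(w + 5)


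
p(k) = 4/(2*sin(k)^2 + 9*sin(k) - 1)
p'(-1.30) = -0.09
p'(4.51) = 0.07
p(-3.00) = -1.79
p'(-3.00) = 6.72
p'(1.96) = 0.24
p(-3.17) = -5.39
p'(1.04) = -0.37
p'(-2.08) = 0.20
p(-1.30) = -0.51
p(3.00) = 12.91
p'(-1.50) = -0.02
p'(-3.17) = 66.05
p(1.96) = 0.44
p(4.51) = -0.51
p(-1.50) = -0.50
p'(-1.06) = -0.20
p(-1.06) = -0.55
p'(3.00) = 394.35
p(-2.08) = -0.55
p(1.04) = 0.48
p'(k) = 4*(-4*sin(k)*cos(k) - 9*cos(k))/(2*sin(k)^2 + 9*sin(k) - 1)^2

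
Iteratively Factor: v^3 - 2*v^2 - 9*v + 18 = (v - 2)*(v^2 - 9) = (v - 2)*(v + 3)*(v - 3)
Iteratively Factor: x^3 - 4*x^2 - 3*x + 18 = (x - 3)*(x^2 - x - 6) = (x - 3)*(x + 2)*(x - 3)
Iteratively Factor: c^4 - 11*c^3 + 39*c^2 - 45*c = (c)*(c^3 - 11*c^2 + 39*c - 45) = c*(c - 5)*(c^2 - 6*c + 9) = c*(c - 5)*(c - 3)*(c - 3)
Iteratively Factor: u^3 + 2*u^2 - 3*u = (u - 1)*(u^2 + 3*u) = (u - 1)*(u + 3)*(u)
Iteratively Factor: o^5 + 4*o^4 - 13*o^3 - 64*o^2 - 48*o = (o)*(o^4 + 4*o^3 - 13*o^2 - 64*o - 48) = o*(o - 4)*(o^3 + 8*o^2 + 19*o + 12) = o*(o - 4)*(o + 1)*(o^2 + 7*o + 12) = o*(o - 4)*(o + 1)*(o + 4)*(o + 3)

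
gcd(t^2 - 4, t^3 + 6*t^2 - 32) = t - 2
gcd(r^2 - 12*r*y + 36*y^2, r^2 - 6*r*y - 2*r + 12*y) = -r + 6*y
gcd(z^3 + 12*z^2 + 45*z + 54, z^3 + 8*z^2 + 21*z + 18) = z^2 + 6*z + 9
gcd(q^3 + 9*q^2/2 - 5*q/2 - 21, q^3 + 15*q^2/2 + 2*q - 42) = q^2 + 3*q/2 - 7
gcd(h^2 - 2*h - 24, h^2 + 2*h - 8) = h + 4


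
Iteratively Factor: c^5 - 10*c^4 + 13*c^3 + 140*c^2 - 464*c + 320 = (c - 4)*(c^4 - 6*c^3 - 11*c^2 + 96*c - 80) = (c - 4)*(c + 4)*(c^3 - 10*c^2 + 29*c - 20) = (c - 4)^2*(c + 4)*(c^2 - 6*c + 5) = (c - 5)*(c - 4)^2*(c + 4)*(c - 1)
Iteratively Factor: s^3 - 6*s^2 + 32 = (s - 4)*(s^2 - 2*s - 8) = (s - 4)*(s + 2)*(s - 4)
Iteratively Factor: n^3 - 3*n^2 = (n - 3)*(n^2) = n*(n - 3)*(n)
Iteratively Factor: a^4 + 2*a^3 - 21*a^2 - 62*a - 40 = (a + 4)*(a^3 - 2*a^2 - 13*a - 10) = (a + 1)*(a + 4)*(a^2 - 3*a - 10) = (a + 1)*(a + 2)*(a + 4)*(a - 5)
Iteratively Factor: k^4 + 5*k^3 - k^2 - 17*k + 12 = (k - 1)*(k^3 + 6*k^2 + 5*k - 12) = (k - 1)*(k + 4)*(k^2 + 2*k - 3) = (k - 1)*(k + 3)*(k + 4)*(k - 1)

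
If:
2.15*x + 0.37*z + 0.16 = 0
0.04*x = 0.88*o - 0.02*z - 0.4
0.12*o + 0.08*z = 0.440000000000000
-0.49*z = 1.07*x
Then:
No Solution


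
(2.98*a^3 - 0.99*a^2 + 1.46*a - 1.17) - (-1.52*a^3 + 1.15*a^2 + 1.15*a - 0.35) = 4.5*a^3 - 2.14*a^2 + 0.31*a - 0.82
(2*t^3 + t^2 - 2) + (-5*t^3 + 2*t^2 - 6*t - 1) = -3*t^3 + 3*t^2 - 6*t - 3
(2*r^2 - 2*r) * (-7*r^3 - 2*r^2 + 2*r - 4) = -14*r^5 + 10*r^4 + 8*r^3 - 12*r^2 + 8*r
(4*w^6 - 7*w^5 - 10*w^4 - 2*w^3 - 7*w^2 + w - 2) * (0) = 0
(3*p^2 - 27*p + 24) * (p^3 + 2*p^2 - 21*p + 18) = 3*p^5 - 21*p^4 - 93*p^3 + 669*p^2 - 990*p + 432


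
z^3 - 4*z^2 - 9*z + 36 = (z - 4)*(z - 3)*(z + 3)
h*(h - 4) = h^2 - 4*h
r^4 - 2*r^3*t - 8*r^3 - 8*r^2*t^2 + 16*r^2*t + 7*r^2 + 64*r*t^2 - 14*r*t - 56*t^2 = (r - 7)*(r - 1)*(r - 4*t)*(r + 2*t)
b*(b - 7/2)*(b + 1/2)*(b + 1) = b^4 - 2*b^3 - 19*b^2/4 - 7*b/4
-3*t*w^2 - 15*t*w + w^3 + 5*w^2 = w*(-3*t + w)*(w + 5)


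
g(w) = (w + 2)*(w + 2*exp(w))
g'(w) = w + (w + 2)*(2*exp(w) + 1) + 2*exp(w)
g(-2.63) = 1.57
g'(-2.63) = -3.21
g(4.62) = 1374.37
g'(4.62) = 1558.01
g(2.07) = 72.93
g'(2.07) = 86.50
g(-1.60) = -0.48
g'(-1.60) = -0.63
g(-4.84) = 13.70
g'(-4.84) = -7.71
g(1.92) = 61.00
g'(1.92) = 72.96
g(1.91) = 60.28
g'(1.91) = 72.14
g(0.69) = 12.58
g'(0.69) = 18.09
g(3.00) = 215.86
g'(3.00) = 249.03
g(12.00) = 4557302.16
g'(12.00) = 4882669.74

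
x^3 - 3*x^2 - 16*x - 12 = (x - 6)*(x + 1)*(x + 2)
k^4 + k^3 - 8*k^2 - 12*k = k*(k - 3)*(k + 2)^2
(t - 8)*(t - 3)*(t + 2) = t^3 - 9*t^2 + 2*t + 48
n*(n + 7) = n^2 + 7*n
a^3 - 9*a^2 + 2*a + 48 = (a - 8)*(a - 3)*(a + 2)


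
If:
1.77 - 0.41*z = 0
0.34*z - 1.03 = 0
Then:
No Solution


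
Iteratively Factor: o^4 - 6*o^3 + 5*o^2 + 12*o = (o - 3)*(o^3 - 3*o^2 - 4*o) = (o - 4)*(o - 3)*(o^2 + o) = o*(o - 4)*(o - 3)*(o + 1)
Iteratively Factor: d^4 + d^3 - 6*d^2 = (d)*(d^3 + d^2 - 6*d) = d*(d + 3)*(d^2 - 2*d) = d^2*(d + 3)*(d - 2)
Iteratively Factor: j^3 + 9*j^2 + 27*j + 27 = (j + 3)*(j^2 + 6*j + 9) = (j + 3)^2*(j + 3)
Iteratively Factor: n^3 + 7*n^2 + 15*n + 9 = (n + 3)*(n^2 + 4*n + 3) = (n + 1)*(n + 3)*(n + 3)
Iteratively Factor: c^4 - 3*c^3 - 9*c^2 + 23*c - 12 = (c - 1)*(c^3 - 2*c^2 - 11*c + 12) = (c - 4)*(c - 1)*(c^2 + 2*c - 3) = (c - 4)*(c - 1)*(c + 3)*(c - 1)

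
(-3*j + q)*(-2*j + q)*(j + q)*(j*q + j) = 6*j^4*q + 6*j^4 + j^3*q^2 + j^3*q - 4*j^2*q^3 - 4*j^2*q^2 + j*q^4 + j*q^3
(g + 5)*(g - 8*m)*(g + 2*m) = g^3 - 6*g^2*m + 5*g^2 - 16*g*m^2 - 30*g*m - 80*m^2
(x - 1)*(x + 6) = x^2 + 5*x - 6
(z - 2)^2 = z^2 - 4*z + 4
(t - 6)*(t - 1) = t^2 - 7*t + 6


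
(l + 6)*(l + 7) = l^2 + 13*l + 42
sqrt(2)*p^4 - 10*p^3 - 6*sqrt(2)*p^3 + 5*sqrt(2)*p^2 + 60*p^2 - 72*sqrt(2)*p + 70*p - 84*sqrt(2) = (p - 7)*(p - 3*sqrt(2))*(p - 2*sqrt(2))*(sqrt(2)*p + sqrt(2))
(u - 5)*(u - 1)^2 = u^3 - 7*u^2 + 11*u - 5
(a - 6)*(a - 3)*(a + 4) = a^3 - 5*a^2 - 18*a + 72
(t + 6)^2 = t^2 + 12*t + 36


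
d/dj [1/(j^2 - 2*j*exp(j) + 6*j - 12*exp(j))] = 2*(j*exp(j) - j + 7*exp(j) - 3)/(j^2 - 2*j*exp(j) + 6*j - 12*exp(j))^2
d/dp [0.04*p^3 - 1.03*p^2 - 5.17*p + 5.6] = 0.12*p^2 - 2.06*p - 5.17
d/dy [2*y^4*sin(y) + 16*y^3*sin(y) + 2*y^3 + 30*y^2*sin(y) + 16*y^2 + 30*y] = 2*y^4*cos(y) + 8*y^3*sin(y) + 16*y^3*cos(y) + 48*y^2*sin(y) + 30*y^2*cos(y) + 6*y^2 + 60*y*sin(y) + 32*y + 30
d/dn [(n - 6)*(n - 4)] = 2*n - 10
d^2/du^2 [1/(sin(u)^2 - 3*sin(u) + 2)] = (-4*sin(u)^3 + 5*sin(u)^2 + 10*sin(u) - 14)/((sin(u) - 2)^3*(sin(u) - 1)^2)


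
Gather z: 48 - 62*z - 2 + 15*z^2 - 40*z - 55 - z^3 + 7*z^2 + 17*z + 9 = -z^3 + 22*z^2 - 85*z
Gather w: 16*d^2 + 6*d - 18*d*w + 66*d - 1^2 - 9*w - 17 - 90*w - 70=16*d^2 + 72*d + w*(-18*d - 99) - 88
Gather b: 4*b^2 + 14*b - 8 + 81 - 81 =4*b^2 + 14*b - 8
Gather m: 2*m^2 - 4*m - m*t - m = 2*m^2 + m*(-t - 5)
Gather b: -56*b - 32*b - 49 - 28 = -88*b - 77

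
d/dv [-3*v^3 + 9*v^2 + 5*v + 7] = -9*v^2 + 18*v + 5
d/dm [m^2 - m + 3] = 2*m - 1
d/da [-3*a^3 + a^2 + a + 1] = -9*a^2 + 2*a + 1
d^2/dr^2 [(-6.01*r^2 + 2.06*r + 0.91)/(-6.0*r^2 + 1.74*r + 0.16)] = (-2.27373675443232e-13*r^4 - 22.8311999999996*r^3 - 161.9424*r^2 + 45.1368*r - 5.802712)/(216.0*r^6 - 187.92*r^5 + 37.2168*r^4 + 4.754376*r^3 - 0.992448*r^2 - 0.133632*r - 0.004096)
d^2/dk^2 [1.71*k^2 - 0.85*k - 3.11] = 3.42000000000000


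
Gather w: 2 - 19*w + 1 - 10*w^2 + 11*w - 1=-10*w^2 - 8*w + 2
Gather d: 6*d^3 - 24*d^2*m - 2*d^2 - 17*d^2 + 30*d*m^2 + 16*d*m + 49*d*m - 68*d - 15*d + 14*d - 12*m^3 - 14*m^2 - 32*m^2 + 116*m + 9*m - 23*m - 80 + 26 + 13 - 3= 6*d^3 + d^2*(-24*m - 19) + d*(30*m^2 + 65*m - 69) - 12*m^3 - 46*m^2 + 102*m - 44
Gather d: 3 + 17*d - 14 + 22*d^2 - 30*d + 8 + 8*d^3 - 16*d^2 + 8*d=8*d^3 + 6*d^2 - 5*d - 3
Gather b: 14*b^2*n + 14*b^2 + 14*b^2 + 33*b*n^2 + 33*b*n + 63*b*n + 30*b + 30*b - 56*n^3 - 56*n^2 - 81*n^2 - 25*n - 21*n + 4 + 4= b^2*(14*n + 28) + b*(33*n^2 + 96*n + 60) - 56*n^3 - 137*n^2 - 46*n + 8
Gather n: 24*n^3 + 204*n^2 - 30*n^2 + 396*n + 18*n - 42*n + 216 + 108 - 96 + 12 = 24*n^3 + 174*n^2 + 372*n + 240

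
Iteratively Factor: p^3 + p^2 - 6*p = (p - 2)*(p^2 + 3*p) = p*(p - 2)*(p + 3)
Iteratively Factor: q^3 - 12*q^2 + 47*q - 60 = (q - 4)*(q^2 - 8*q + 15) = (q - 4)*(q - 3)*(q - 5)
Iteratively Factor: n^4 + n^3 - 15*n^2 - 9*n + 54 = (n + 3)*(n^3 - 2*n^2 - 9*n + 18) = (n - 3)*(n + 3)*(n^2 + n - 6) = (n - 3)*(n + 3)^2*(n - 2)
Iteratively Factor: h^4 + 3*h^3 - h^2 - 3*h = (h + 3)*(h^3 - h) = h*(h + 3)*(h^2 - 1) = h*(h + 1)*(h + 3)*(h - 1)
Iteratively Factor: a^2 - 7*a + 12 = (a - 4)*(a - 3)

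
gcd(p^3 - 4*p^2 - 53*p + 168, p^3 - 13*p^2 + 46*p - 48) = p^2 - 11*p + 24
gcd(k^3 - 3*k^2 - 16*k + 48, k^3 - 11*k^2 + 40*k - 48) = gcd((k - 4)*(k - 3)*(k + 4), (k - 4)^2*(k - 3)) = k^2 - 7*k + 12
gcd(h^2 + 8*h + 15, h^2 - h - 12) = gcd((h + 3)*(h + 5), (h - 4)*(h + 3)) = h + 3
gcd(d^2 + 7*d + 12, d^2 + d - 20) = 1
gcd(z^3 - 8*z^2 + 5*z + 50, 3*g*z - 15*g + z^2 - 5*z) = z - 5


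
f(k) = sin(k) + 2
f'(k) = cos(k)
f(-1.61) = 1.00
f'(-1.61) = -0.04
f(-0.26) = 1.74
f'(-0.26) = 0.97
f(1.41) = 2.99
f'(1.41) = 0.16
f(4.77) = 1.00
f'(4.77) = 0.06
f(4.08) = 1.19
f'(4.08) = -0.59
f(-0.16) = 1.84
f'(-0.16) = 0.99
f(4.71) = 1.00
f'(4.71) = -0.00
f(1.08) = 2.88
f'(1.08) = 0.47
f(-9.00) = 1.59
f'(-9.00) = -0.91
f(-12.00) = 2.54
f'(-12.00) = 0.84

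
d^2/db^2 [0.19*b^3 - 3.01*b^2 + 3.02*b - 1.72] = 1.14*b - 6.02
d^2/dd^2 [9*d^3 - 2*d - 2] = 54*d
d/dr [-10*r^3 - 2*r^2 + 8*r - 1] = -30*r^2 - 4*r + 8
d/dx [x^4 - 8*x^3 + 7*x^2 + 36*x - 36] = 4*x^3 - 24*x^2 + 14*x + 36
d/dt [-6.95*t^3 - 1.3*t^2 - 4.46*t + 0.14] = -20.85*t^2 - 2.6*t - 4.46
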